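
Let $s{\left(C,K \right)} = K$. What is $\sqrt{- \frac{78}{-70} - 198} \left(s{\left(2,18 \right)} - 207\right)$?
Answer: $- \frac{27 i \sqrt{241185}}{5} \approx - 2652.0 i$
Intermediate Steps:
$\sqrt{- \frac{78}{-70} - 198} \left(s{\left(2,18 \right)} - 207\right) = \sqrt{- \frac{78}{-70} - 198} \left(18 - 207\right) = \sqrt{\left(-78\right) \left(- \frac{1}{70}\right) - 198} \left(-189\right) = \sqrt{\frac{39}{35} - 198} \left(-189\right) = \sqrt{- \frac{6891}{35}} \left(-189\right) = \frac{i \sqrt{241185}}{35} \left(-189\right) = - \frac{27 i \sqrt{241185}}{5}$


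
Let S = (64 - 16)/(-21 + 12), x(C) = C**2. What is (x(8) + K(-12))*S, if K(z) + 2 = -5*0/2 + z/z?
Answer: -336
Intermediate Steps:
S = -16/3 (S = 48/(-9) = 48*(-1/9) = -16/3 ≈ -5.3333)
K(z) = -1 (K(z) = -2 + (-5*0/2 + z/z) = -2 + (0*(1/2) + 1) = -2 + (0 + 1) = -2 + 1 = -1)
(x(8) + K(-12))*S = (8**2 - 1)*(-16/3) = (64 - 1)*(-16/3) = 63*(-16/3) = -336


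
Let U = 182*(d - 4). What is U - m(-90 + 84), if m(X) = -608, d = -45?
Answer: -8310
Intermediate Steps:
U = -8918 (U = 182*(-45 - 4) = 182*(-49) = -8918)
U - m(-90 + 84) = -8918 - 1*(-608) = -8918 + 608 = -8310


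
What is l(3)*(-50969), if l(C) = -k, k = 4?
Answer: 203876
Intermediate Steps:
l(C) = -4 (l(C) = -1*4 = -4)
l(3)*(-50969) = -4*(-50969) = 203876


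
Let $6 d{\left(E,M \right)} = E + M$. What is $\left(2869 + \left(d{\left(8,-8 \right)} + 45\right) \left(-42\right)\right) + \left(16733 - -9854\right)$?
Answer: $27566$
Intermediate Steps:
$d{\left(E,M \right)} = \frac{E}{6} + \frac{M}{6}$ ($d{\left(E,M \right)} = \frac{E + M}{6} = \frac{E}{6} + \frac{M}{6}$)
$\left(2869 + \left(d{\left(8,-8 \right)} + 45\right) \left(-42\right)\right) + \left(16733 - -9854\right) = \left(2869 + \left(\left(\frac{1}{6} \cdot 8 + \frac{1}{6} \left(-8\right)\right) + 45\right) \left(-42\right)\right) + \left(16733 - -9854\right) = \left(2869 + \left(\left(\frac{4}{3} - \frac{4}{3}\right) + 45\right) \left(-42\right)\right) + \left(16733 + 9854\right) = \left(2869 + \left(0 + 45\right) \left(-42\right)\right) + 26587 = \left(2869 + 45 \left(-42\right)\right) + 26587 = \left(2869 - 1890\right) + 26587 = 979 + 26587 = 27566$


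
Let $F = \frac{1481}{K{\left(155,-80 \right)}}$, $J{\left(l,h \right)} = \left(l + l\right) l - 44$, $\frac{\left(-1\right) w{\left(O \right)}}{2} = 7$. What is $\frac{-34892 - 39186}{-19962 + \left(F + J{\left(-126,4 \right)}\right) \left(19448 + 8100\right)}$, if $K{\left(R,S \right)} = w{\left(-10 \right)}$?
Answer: $- \frac{259273}{3046952430} \approx -8.5093 \cdot 10^{-5}$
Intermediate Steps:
$w{\left(O \right)} = -14$ ($w{\left(O \right)} = \left(-2\right) 7 = -14$)
$K{\left(R,S \right)} = -14$
$J{\left(l,h \right)} = -44 + 2 l^{2}$ ($J{\left(l,h \right)} = 2 l l - 44 = 2 l^{2} - 44 = -44 + 2 l^{2}$)
$F = - \frac{1481}{14}$ ($F = \frac{1481}{-14} = 1481 \left(- \frac{1}{14}\right) = - \frac{1481}{14} \approx -105.79$)
$\frac{-34892 - 39186}{-19962 + \left(F + J{\left(-126,4 \right)}\right) \left(19448 + 8100\right)} = \frac{-34892 - 39186}{-19962 + \left(- \frac{1481}{14} - \left(44 - 2 \left(-126\right)^{2}\right)\right) \left(19448 + 8100\right)} = - \frac{74078}{-19962 + \left(- \frac{1481}{14} + \left(-44 + 2 \cdot 15876\right)\right) 27548} = - \frac{74078}{-19962 + \left(- \frac{1481}{14} + \left(-44 + 31752\right)\right) 27548} = - \frac{74078}{-19962 + \left(- \frac{1481}{14} + 31708\right) 27548} = - \frac{74078}{-19962 + \frac{442431}{14} \cdot 27548} = - \frac{74078}{-19962 + \frac{6094044594}{7}} = - \frac{74078}{\frac{6093904860}{7}} = \left(-74078\right) \frac{7}{6093904860} = - \frac{259273}{3046952430}$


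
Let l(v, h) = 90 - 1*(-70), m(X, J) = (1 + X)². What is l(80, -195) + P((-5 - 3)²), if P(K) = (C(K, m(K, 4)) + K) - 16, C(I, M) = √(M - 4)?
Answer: 208 + 3*√469 ≈ 272.97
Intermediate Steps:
C(I, M) = √(-4 + M)
l(v, h) = 160 (l(v, h) = 90 + 70 = 160)
P(K) = -16 + K + √(-4 + (1 + K)²) (P(K) = (√(-4 + (1 + K)²) + K) - 16 = (K + √(-4 + (1 + K)²)) - 16 = -16 + K + √(-4 + (1 + K)²))
l(80, -195) + P((-5 - 3)²) = 160 + (-16 + (-5 - 3)² + √(-4 + (1 + (-5 - 3)²)²)) = 160 + (-16 + (-8)² + √(-4 + (1 + (-8)²)²)) = 160 + (-16 + 64 + √(-4 + (1 + 64)²)) = 160 + (-16 + 64 + √(-4 + 65²)) = 160 + (-16 + 64 + √(-4 + 4225)) = 160 + (-16 + 64 + √4221) = 160 + (-16 + 64 + 3*√469) = 160 + (48 + 3*√469) = 208 + 3*√469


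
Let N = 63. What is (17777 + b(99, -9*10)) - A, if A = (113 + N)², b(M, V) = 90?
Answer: -13109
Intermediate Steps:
A = 30976 (A = (113 + 63)² = 176² = 30976)
(17777 + b(99, -9*10)) - A = (17777 + 90) - 1*30976 = 17867 - 30976 = -13109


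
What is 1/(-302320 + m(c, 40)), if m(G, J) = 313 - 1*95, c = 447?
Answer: -1/302102 ≈ -3.3101e-6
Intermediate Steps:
m(G, J) = 218 (m(G, J) = 313 - 95 = 218)
1/(-302320 + m(c, 40)) = 1/(-302320 + 218) = 1/(-302102) = -1/302102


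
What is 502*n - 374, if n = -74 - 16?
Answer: -45554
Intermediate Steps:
n = -90
502*n - 374 = 502*(-90) - 374 = -45180 - 374 = -45554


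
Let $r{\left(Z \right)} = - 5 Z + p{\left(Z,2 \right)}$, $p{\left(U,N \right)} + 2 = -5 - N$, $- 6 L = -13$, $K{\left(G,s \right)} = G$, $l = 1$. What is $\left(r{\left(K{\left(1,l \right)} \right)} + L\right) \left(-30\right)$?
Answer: $355$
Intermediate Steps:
$L = \frac{13}{6}$ ($L = \left(- \frac{1}{6}\right) \left(-13\right) = \frac{13}{6} \approx 2.1667$)
$p{\left(U,N \right)} = -7 - N$ ($p{\left(U,N \right)} = -2 - \left(5 + N\right) = -7 - N$)
$r{\left(Z \right)} = -9 - 5 Z$ ($r{\left(Z \right)} = - 5 Z - 9 = -9 - 5 Z$)
$\left(r{\left(K{\left(1,l \right)} \right)} + L\right) \left(-30\right) = \left(\left(-9 - 5\right) + \frac{13}{6}\right) \left(-30\right) = \left(-14 + \frac{13}{6}\right) \left(-30\right) = \left(- \frac{71}{6}\right) \left(-30\right) = 355$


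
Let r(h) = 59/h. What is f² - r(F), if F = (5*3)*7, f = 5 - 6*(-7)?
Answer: 231886/105 ≈ 2208.4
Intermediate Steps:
f = 47 (f = 5 + 42 = 47)
F = 105 (F = 15*7 = 105)
f² - r(F) = 47² - 59/105 = 2209 - 59/105 = 231886/105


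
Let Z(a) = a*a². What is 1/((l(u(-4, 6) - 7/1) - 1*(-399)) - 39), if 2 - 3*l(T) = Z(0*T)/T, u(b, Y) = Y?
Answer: 3/1082 ≈ 0.0027726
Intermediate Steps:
Z(a) = a³
l(T) = ⅔ (l(T) = ⅔ - (0*T)³/(3*T) = ⅔ - 0³/(3*T) = ⅔ - 0/T = ⅔ - ⅓*0 = ⅔ + 0 = ⅔)
1/((l(u(-4, 6) - 7/1) - 1*(-399)) - 39) = 1/((⅔ - 1*(-399)) - 39) = 1/((⅔ + 399) - 39) = 1/(1199/3 - 39) = 1/(1082/3) = 3/1082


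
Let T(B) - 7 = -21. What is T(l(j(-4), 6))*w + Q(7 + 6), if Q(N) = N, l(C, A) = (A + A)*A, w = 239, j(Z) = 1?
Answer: -3333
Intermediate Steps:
l(C, A) = 2*A² (l(C, A) = (2*A)*A = 2*A²)
T(B) = -14 (T(B) = 7 - 21 = -14)
T(l(j(-4), 6))*w + Q(7 + 6) = -14*239 + (7 + 6) = -3346 + 13 = -3333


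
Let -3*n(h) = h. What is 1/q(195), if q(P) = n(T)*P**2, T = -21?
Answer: 1/266175 ≈ 3.7569e-6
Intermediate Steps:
n(h) = -h/3
q(P) = 7*P**2 (q(P) = (-1/3*(-21))*P**2 = 7*P**2)
1/q(195) = 1/(7*195**2) = 1/(7*38025) = 1/266175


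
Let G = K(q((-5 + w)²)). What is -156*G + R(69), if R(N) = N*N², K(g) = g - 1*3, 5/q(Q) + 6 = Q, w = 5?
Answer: 329107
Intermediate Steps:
q(Q) = 5/(-6 + Q)
K(g) = -3 + g (K(g) = g - 3 = -3 + g)
G = -23/6 (G = -3 + 5/(-6 + (-5 + 5)²) = -3 + 5/(-6 + 0²) = -3 + 5/(-6 + 0) = -3 + 5/(-6) = -3 + 5*(-⅙) = -3 - ⅚ = -23/6 ≈ -3.8333)
R(N) = N³
-156*G + R(69) = -156*(-23/6) + 69³ = 598 + 328509 = 329107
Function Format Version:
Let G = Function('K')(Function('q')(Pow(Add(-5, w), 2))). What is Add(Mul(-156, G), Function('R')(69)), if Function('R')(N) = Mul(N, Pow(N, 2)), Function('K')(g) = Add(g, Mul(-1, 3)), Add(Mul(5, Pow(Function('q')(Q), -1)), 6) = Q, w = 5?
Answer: 329107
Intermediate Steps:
Function('q')(Q) = Mul(5, Pow(Add(-6, Q), -1))
Function('K')(g) = Add(-3, g) (Function('K')(g) = Add(g, -3) = Add(-3, g))
G = Rational(-23, 6) (G = Add(-3, Mul(5, Pow(Add(-6, Pow(Add(-5, 5), 2)), -1))) = Add(-3, Mul(5, Pow(Add(-6, Pow(0, 2)), -1))) = Add(-3, Mul(5, Pow(Add(-6, 0), -1))) = Add(-3, Mul(5, Pow(-6, -1))) = Add(-3, Mul(5, Rational(-1, 6))) = Add(-3, Rational(-5, 6)) = Rational(-23, 6) ≈ -3.8333)
Function('R')(N) = Pow(N, 3)
Add(Mul(-156, G), Function('R')(69)) = Add(Mul(-156, Rational(-23, 6)), Pow(69, 3)) = Add(598, 328509) = 329107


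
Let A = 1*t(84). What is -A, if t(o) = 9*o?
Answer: -756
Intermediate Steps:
A = 756 (A = 1*(9*84) = 1*756 = 756)
-A = -1*756 = -756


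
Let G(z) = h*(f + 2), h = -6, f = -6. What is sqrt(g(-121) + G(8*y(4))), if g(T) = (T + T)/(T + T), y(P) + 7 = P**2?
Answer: 5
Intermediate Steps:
y(P) = -7 + P**2
g(T) = 1 (g(T) = (2*T)/((2*T)) = (2*T)*(1/(2*T)) = 1)
G(z) = 24 (G(z) = -6*(-6 + 2) = -6*(-4) = 24)
sqrt(g(-121) + G(8*y(4))) = sqrt(1 + 24) = sqrt(25) = 5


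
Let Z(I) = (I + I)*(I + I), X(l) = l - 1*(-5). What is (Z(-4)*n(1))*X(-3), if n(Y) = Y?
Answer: 128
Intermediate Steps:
X(l) = 5 + l (X(l) = l + 5 = 5 + l)
Z(I) = 4*I² (Z(I) = (2*I)*(2*I) = 4*I²)
(Z(-4)*n(1))*X(-3) = ((4*(-4)²)*1)*(5 - 3) = ((4*16)*1)*2 = (64*1)*2 = 64*2 = 128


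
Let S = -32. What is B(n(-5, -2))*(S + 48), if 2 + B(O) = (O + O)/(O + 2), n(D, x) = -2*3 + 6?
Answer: -32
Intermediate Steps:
n(D, x) = 0 (n(D, x) = -6 + 6 = 0)
B(O) = -2 + 2*O/(2 + O) (B(O) = -2 + (O + O)/(O + 2) = -2 + (2*O)/(2 + O) = -2 + 2*O/(2 + O))
B(n(-5, -2))*(S + 48) = (-4/(2 + 0))*(-32 + 48) = -4/2*16 = -4*½*16 = -2*16 = -32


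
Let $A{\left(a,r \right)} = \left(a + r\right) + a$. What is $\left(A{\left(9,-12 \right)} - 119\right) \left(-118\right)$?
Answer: $13334$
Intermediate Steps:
$A{\left(a,r \right)} = r + 2 a$
$\left(A{\left(9,-12 \right)} - 119\right) \left(-118\right) = \left(\left(-12 + 2 \cdot 9\right) - 119\right) \left(-118\right) = \left(\left(-12 + 18\right) - 119\right) \left(-118\right) = \left(6 - 119\right) \left(-118\right) = \left(-113\right) \left(-118\right) = 13334$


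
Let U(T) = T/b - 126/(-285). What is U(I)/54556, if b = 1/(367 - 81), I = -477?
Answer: -3240012/1295705 ≈ -2.5006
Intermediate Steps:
b = 1/286 ≈ 0.0034965
U(T) = 42/95 + 286*T (U(T) = T/(1/286) - 126/(-285) = T*286 - 126*(-1/285) = 286*T + 42/95 = 42/95 + 286*T)
U(I)/54556 = (42/95 + 286*(-477))/54556 = (42/95 - 136422)*(1/54556) = -12960048/95*1/54556 = -3240012/1295705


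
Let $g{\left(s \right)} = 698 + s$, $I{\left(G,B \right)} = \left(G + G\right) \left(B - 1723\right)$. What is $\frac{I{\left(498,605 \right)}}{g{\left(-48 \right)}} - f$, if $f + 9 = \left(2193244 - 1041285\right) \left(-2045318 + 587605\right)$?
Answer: $\frac{41980640201572}{25} \approx 1.6792 \cdot 10^{12}$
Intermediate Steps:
$I{\left(G,B \right)} = 2 G \left(-1723 + B\right)$
$f = -1679225609776$ ($f = -9 + \left(2193244 - 1041285\right) \left(-2045318 + 587605\right) = -9 + 1151959 \left(-1457713\right) = -9 - 1679225609767 = -1679225609776$)
$\frac{I{\left(498,605 \right)}}{g{\left(-48 \right)}} - f = \frac{2 \cdot 498 \left(-1723 + 605\right)}{698 - 48} - -1679225609776 = \frac{2 \cdot 498 \left(-1118\right)}{650} + 1679225609776 = \left(-1113528\right) \frac{1}{650} + 1679225609776 = - \frac{42828}{25} + 1679225609776 = \frac{41980640201572}{25}$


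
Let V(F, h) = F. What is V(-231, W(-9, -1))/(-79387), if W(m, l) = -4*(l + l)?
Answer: 3/1031 ≈ 0.0029098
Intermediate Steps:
W(m, l) = -8*l
V(-231, W(-9, -1))/(-79387) = -231/(-79387) = -231*(-1/79387) = 3/1031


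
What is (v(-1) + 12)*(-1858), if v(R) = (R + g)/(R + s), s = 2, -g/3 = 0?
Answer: -20438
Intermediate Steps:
g = 0 (g = -3*0 = 0)
v(R) = R/(2 + R) (v(R) = (R + 0)/(R + 2) = R/(2 + R))
(v(-1) + 12)*(-1858) = (-1/(2 - 1) + 12)*(-1858) = (-1/1 + 12)*(-1858) = (-1*1 + 12)*(-1858) = (-1 + 12)*(-1858) = 11*(-1858) = -20438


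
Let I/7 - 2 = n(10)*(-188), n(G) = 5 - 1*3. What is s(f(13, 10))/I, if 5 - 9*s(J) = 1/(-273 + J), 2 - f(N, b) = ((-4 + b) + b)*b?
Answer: -14/65943 ≈ -0.00021230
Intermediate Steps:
n(G) = 2 (n(G) = 5 - 3 = 2)
f(N, b) = 2 - b*(-4 + 2*b) (f(N, b) = 2 - ((-4 + b) + b)*b = 2 - (-4 + 2*b)*b = 2 - b*(-4 + 2*b))
s(J) = 5/9 - 1/(9*(-273 + J))
I = -2618 (I = 14 + 7*(2*(-188)) = 14 + 7*(-376) = 14 - 2632 = -2618)
s(f(13, 10))/I = ((-1366 + 5*(2 - 2*10² + 4*10))/(9*(-273 + (2 - 2*10² + 4*10))))/(-2618) = ((-1366 + 5*(2 - 2*100 + 40))/(9*(-273 + (2 - 2*100 + 40))))*(-1/2618) = ((-1366 + 5*(2 - 200 + 40))/(9*(-273 + (2 - 200 + 40))))*(-1/2618) = ((-1366 + 5*(-158))/(9*(-273 - 158)))*(-1/2618) = ((⅑)*(-1366 - 790)/(-431))*(-1/2618) = ((⅑)*(-1/431)*(-2156))*(-1/2618) = (2156/3879)*(-1/2618) = -14/65943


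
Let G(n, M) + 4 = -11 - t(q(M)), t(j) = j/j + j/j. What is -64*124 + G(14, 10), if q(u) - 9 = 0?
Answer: -7953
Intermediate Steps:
q(u) = 9 (q(u) = 9 + 0 = 9)
t(j) = 2 (t(j) = 1 + 1 = 2)
G(n, M) = -17 (G(n, M) = -4 + (-11 - 1*2) = -4 + (-11 - 2) = -4 - 13 = -17)
-64*124 + G(14, 10) = -64*124 - 17 = -7936 - 17 = -7953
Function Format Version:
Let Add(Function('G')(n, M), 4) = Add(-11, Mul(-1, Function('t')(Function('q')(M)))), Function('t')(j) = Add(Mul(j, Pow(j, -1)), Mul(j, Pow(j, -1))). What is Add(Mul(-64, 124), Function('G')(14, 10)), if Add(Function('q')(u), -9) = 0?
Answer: -7953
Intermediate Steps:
Function('q')(u) = 9 (Function('q')(u) = Add(9, 0) = 9)
Function('t')(j) = 2 (Function('t')(j) = Add(1, 1) = 2)
Function('G')(n, M) = -17 (Function('G')(n, M) = Add(-4, Add(-11, Mul(-1, 2))) = Add(-4, Add(-11, -2)) = Add(-4, -13) = -17)
Add(Mul(-64, 124), Function('G')(14, 10)) = Add(Mul(-64, 124), -17) = Add(-7936, -17) = -7953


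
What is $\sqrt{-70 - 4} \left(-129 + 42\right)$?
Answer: $- 87 i \sqrt{74} \approx - 748.4 i$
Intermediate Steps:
$\sqrt{-70 - 4} \left(-129 + 42\right) = \sqrt{-70 + \left(-29 + 25\right)} \left(-87\right) = \sqrt{-70 - 4} \left(-87\right) = \sqrt{-74} \left(-87\right) = i \sqrt{74} \left(-87\right) = - 87 i \sqrt{74}$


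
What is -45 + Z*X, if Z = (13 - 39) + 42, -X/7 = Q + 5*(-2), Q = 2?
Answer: 851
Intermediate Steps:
X = 56 (X = -7*(2 + 5*(-2)) = -7*(2 - 10) = -7*(-8) = 56)
Z = 16 (Z = -26 + 42 = 16)
-45 + Z*X = -45 + 16*56 = -45 + 896 = 851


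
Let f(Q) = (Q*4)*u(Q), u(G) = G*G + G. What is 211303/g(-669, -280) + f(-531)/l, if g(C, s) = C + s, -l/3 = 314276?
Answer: 30670775983/74561981 ≈ 411.35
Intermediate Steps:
l = -942828 (l = -3*314276 = -942828)
u(G) = G + G² (u(G) = G² + G = G + G²)
f(Q) = 4*Q²*(1 + Q) (f(Q) = (Q*4)*(Q*(1 + Q)) = (4*Q)*(Q*(1 + Q)) = 4*Q²*(1 + Q))
211303/g(-669, -280) + f(-531)/l = 211303/(-669 - 280) + (4*(-531)²*(1 - 531))/(-942828) = 211303/(-949) + (4*281961*(-530))*(-1/942828) = 211303*(-1/949) - 597757320*(-1/942828) = -211303/949 + 49813110/78569 = 30670775983/74561981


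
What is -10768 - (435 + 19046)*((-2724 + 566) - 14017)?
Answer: 315094407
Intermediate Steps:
-10768 - (435 + 19046)*((-2724 + 566) - 14017) = -10768 - 19481*(-2158 - 14017) = -10768 - 19481*(-16175) = -10768 - 1*(-315105175) = -10768 + 315105175 = 315094407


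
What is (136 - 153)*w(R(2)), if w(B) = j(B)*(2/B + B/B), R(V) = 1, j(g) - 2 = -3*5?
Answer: 663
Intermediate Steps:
j(g) = -13 (j(g) = 2 - 3*5 = 2 - 15 = -13)
w(B) = -13 - 26/B (w(B) = -13*(2/B + B/B) = -13*(2/B + 1) = -13*(1 + 2/B) = -13 - 26/B)
(136 - 153)*w(R(2)) = (136 - 153)*(-13 - 26/1) = -17*(-13 - 26*1) = -17*(-13 - 26) = -17*(-39) = 663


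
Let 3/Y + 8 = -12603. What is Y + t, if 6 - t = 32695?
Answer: -412240982/12611 ≈ -32689.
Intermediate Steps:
Y = -3/12611 (Y = 3/(-8 - 12603) = 3/(-12611) = 3*(-1/12611) = -3/12611 ≈ -0.00023789)
t = -32689 (t = 6 - 1*32695 = 6 - 32695 = -32689)
Y + t = -3/12611 - 32689 = -412240982/12611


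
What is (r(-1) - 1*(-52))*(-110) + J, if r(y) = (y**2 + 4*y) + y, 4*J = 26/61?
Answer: -644147/122 ≈ -5279.9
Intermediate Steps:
J = 13/122 (J = (26/61)/4 = (26*(1/61))/4 = (1/4)*(26/61) = 13/122 ≈ 0.10656)
r(y) = y**2 + 5*y
(r(-1) - 1*(-52))*(-110) + J = (-(5 - 1) - 1*(-52))*(-110) + 13/122 = (-1*4 + 52)*(-110) + 13/122 = (-4 + 52)*(-110) + 13/122 = 48*(-110) + 13/122 = -5280 + 13/122 = -644147/122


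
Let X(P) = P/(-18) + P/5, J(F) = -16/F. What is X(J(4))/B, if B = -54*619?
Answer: 13/752085 ≈ 1.7285e-5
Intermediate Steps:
B = -33426
X(P) = 13*P/90 (X(P) = P*(-1/18) + P*(⅕) = -P/18 + P/5 = 13*P/90)
X(J(4))/B = (13*(-16/4)/90)/(-33426) = (13*(-16*¼)/90)*(-1/33426) = ((13/90)*(-4))*(-1/33426) = -26/45*(-1/33426) = 13/752085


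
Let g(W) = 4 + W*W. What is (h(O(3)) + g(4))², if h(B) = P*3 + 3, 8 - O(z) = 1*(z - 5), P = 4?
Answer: 1225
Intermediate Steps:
g(W) = 4 + W²
O(z) = 13 - z (O(z) = 8 - (z - 5) = 8 - (-5 + z) = 8 + (5 - z) = 13 - z)
h(B) = 15 (h(B) = 4*3 + 3 = 12 + 3 = 15)
(h(O(3)) + g(4))² = (15 + (4 + 4²))² = (15 + (4 + 16))² = (15 + 20)² = 35² = 1225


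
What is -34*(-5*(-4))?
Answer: -680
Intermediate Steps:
-34*(-5*(-4)) = -34*20 = -1*680 = -680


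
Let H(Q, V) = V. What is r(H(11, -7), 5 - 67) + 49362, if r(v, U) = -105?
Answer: 49257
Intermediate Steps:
r(H(11, -7), 5 - 67) + 49362 = -105 + 49362 = 49257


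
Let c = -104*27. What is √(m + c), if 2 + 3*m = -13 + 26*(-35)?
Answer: I*√28047/3 ≈ 55.824*I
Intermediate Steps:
c = -2808
m = -925/3 (m = -⅔ + (-13 + 26*(-35))/3 = -⅔ + (-13 - 910)/3 = -⅔ + (⅓)*(-923) = -⅔ - 923/3 = -925/3 ≈ -308.33)
√(m + c) = √(-925/3 - 2808) = √(-9349/3) = I*√28047/3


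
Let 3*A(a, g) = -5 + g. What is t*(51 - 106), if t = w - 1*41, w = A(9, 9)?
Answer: 6545/3 ≈ 2181.7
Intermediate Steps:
A(a, g) = -5/3 + g/3 (A(a, g) = (-5 + g)/3 = -5/3 + g/3)
w = 4/3 (w = -5/3 + (1/3)*9 = -5/3 + 3 = 4/3 ≈ 1.3333)
t = -119/3 (t = 4/3 - 1*41 = 4/3 - 41 = -119/3 ≈ -39.667)
t*(51 - 106) = -119*(51 - 106)/3 = -119/3*(-55) = 6545/3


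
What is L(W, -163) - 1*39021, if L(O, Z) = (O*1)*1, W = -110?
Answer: -39131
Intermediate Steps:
L(O, Z) = O (L(O, Z) = O*1 = O)
L(W, -163) - 1*39021 = -110 - 1*39021 = -110 - 39021 = -39131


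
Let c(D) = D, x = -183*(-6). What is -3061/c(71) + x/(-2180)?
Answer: -3375469/77390 ≈ -43.616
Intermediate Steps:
x = 1098
-3061/c(71) + x/(-2180) = -3061/71 + 1098/(-2180) = -3061*1/71 + 1098*(-1/2180) = -3061/71 - 549/1090 = -3375469/77390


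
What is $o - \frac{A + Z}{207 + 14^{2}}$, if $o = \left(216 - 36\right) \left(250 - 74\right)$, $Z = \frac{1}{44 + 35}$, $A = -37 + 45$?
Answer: $\frac{1008595527}{31837} \approx 31680.0$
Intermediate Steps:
$A = 8$
$Z = \frac{1}{79} \approx 0.012658$
$o = 31680$ ($o = 180 \cdot 176 = 31680$)
$o - \frac{A + Z}{207 + 14^{2}} = 31680 - \frac{8 + \frac{1}{79}}{207 + 14^{2}} = 31680 - \frac{633}{79 \left(207 + 196\right)} = 31680 - \frac{633}{79 \cdot 403} = 31680 - \frac{633}{79} \cdot \frac{1}{403} = 31680 - \frac{633}{31837} = \frac{1008595527}{31837}$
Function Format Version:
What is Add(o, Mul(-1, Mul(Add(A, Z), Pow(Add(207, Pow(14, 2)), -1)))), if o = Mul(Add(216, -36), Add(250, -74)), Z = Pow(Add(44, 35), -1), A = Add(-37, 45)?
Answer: Rational(1008595527, 31837) ≈ 31680.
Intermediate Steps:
A = 8
Z = Rational(1, 79) (Z = Pow(79, -1) = Rational(1, 79) ≈ 0.012658)
o = 31680 (o = Mul(180, 176) = 31680)
Add(o, Mul(-1, Mul(Add(A, Z), Pow(Add(207, Pow(14, 2)), -1)))) = Add(31680, Mul(-1, Mul(Add(8, Rational(1, 79)), Pow(Add(207, Pow(14, 2)), -1)))) = Add(31680, Mul(-1, Mul(Rational(633, 79), Pow(Add(207, 196), -1)))) = Add(31680, Mul(-1, Mul(Rational(633, 79), Pow(403, -1)))) = Add(31680, Mul(-1, Mul(Rational(633, 79), Rational(1, 403)))) = Add(31680, Mul(-1, Rational(633, 31837))) = Add(31680, Rational(-633, 31837)) = Rational(1008595527, 31837)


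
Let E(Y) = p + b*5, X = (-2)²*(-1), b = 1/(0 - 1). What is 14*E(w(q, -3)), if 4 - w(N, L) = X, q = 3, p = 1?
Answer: -56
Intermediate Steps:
b = -1 (b = 1/(-1) = -1)
X = -4 (X = 4*(-1) = -4)
w(N, L) = 8 (w(N, L) = 4 - 1*(-4) = 4 + 4 = 8)
E(Y) = -4 (E(Y) = 1 - 1*5 = 1 - 5 = -4)
14*E(w(q, -3)) = 14*(-4) = -56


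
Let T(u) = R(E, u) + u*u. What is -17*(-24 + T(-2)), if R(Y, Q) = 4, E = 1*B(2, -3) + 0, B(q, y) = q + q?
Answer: 272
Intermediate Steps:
B(q, y) = 2*q
E = 4 (E = 1*(2*2) + 0 = 1*4 + 0 = 4 + 0 = 4)
T(u) = 4 + u**2 (T(u) = 4 + u*u = 4 + u**2)
-17*(-24 + T(-2)) = -17*(-24 + (4 + (-2)**2)) = -17*(-24 + (4 + 4)) = -17*(-24 + 8) = -17*(-16) = 272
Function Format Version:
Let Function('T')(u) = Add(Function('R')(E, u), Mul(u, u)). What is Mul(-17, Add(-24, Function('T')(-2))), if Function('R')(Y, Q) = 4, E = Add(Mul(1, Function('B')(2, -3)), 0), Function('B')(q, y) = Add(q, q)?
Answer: 272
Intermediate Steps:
Function('B')(q, y) = Mul(2, q)
E = 4 (E = Add(Mul(1, Mul(2, 2)), 0) = Add(Mul(1, 4), 0) = Add(4, 0) = 4)
Function('T')(u) = Add(4, Pow(u, 2)) (Function('T')(u) = Add(4, Mul(u, u)) = Add(4, Pow(u, 2)))
Mul(-17, Add(-24, Function('T')(-2))) = Mul(-17, Add(-24, Add(4, Pow(-2, 2)))) = Mul(-17, Add(-24, Add(4, 4))) = Mul(-17, Add(-24, 8)) = Mul(-17, -16) = 272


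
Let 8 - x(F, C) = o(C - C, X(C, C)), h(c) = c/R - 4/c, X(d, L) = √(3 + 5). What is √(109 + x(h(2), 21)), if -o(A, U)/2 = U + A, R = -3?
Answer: √(117 + 4*√2) ≈ 11.075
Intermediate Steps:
X(d, L) = 2*√2 (X(d, L) = √8 = 2*√2)
h(c) = -4/c - c/3 (h(c) = c/(-3) - 4/c = c*(-⅓) - 4/c = -c/3 - 4/c = -4/c - c/3)
o(A, U) = -2*A - 2*U (o(A, U) = -2*(U + A) = -2*(A + U) = -2*A - 2*U)
x(F, C) = 8 + 4*√2 (x(F, C) = 8 - (-2*(C - C) - 4*√2) = 8 - (-2*0 - 4*√2) = 8 - (0 - 4*√2) = 8 - (-4)*√2 = 8 + 4*√2)
√(109 + x(h(2), 21)) = √(109 + (8 + 4*√2)) = √(117 + 4*√2)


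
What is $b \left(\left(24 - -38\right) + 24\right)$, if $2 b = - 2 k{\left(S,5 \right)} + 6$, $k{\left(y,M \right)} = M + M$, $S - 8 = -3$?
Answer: $-602$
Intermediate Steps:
$S = 5$ ($S = 8 - 3 = 5$)
$k{\left(y,M \right)} = 2 M$
$b = -7$ ($b = \frac{- 2 \cdot 2 \cdot 5 + 6}{2} = \frac{\left(-2\right) 10 + 6}{2} = \frac{-20 + 6}{2} = \frac{1}{2} \left(-14\right) = -7$)
$b \left(\left(24 - -38\right) + 24\right) = - 7 \left(\left(24 - -38\right) + 24\right) = - 7 \left(\left(24 + 38\right) + 24\right) = - 7 \left(62 + 24\right) = \left(-7\right) 86 = -602$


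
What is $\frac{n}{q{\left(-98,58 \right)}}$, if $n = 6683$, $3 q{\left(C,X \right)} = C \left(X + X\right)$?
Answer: $- \frac{20049}{11368} \approx -1.7636$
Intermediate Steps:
$q{\left(C,X \right)} = \frac{2 C X}{3}$ ($q{\left(C,X \right)} = \frac{C \left(X + X\right)}{3} = \frac{C 2 X}{3} = \frac{2 C X}{3}$)
$\frac{n}{q{\left(-98,58 \right)}} = \frac{6683}{\frac{2}{3} \left(-98\right) 58} = \frac{6683}{- \frac{11368}{3}} = 6683 \left(- \frac{3}{11368}\right) = - \frac{20049}{11368}$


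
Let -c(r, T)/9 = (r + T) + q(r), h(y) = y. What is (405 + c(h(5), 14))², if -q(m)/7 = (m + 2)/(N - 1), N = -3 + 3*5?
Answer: 9090225/121 ≈ 75126.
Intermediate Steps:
N = 12 (N = -3 + 15 = 12)
q(m) = -14/11 - 7*m/11 (q(m) = -7*(m + 2)/(12 - 1) = -7*(2 + m)/11 = -7*(2/11 + m/11) = -14/11 - 7*m/11)
c(r, T) = 126/11 - 9*T - 36*r/11 (c(r, T) = -9*((r + T) + (-14/11 - 7*r/11)) = -9*((T + r) + (-14/11 - 7*r/11)) = -9*(-14/11 + T + 4*r/11) = 126/11 - 9*T - 36*r/11)
(405 + c(h(5), 14))² = (405 + (126/11 - 9*14 - 36/11*5))² = (405 + (126/11 - 126 - 180/11))² = (405 - 1440/11)² = (3015/11)² = 9090225/121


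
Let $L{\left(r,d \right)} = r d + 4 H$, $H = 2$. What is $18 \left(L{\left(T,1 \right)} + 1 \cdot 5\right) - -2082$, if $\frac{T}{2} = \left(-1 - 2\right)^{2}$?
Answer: $2640$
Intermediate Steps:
$T = 18$ ($T = 2 \left(-1 - 2\right)^{2} = 2 \left(-3\right)^{2} = 2 \cdot 9 = 18$)
$L{\left(r,d \right)} = 8 + d r$ ($L{\left(r,d \right)} = r d + 4 \cdot 2 = d r + 8 = 8 + d r$)
$18 \left(L{\left(T,1 \right)} + 1 \cdot 5\right) - -2082 = 18 \left(\left(8 + 1 \cdot 18\right) + 1 \cdot 5\right) - -2082 = 18 \left(\left(8 + 18\right) + 5\right) + 2082 = 18 \left(26 + 5\right) + 2082 = 18 \cdot 31 + 2082 = 558 + 2082 = 2640$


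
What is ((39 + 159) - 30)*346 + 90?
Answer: 58218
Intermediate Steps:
((39 + 159) - 30)*346 + 90 = (198 - 30)*346 + 90 = 168*346 + 90 = 58128 + 90 = 58218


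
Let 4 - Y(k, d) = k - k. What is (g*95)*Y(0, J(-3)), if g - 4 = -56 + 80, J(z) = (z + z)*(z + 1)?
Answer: 10640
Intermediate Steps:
J(z) = 2*z*(1 + z) (J(z) = (2*z)*(1 + z) = 2*z*(1 + z))
Y(k, d) = 4 (Y(k, d) = 4 - (k - k) = 4 - 1*0 = 4 + 0 = 4)
g = 28 (g = 4 + (-56 + 80) = 4 + 24 = 28)
(g*95)*Y(0, J(-3)) = (28*95)*4 = 2660*4 = 10640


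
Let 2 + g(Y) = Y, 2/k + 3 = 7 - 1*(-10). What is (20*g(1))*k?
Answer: -20/7 ≈ -2.8571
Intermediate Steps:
k = ⅐ (k = 2/(-3 + (7 - 1*(-10))) = 2/(-3 + (7 + 10)) = 2/(-3 + 17) = 2/14 = 2*(1/14) = ⅐ ≈ 0.14286)
g(Y) = -2 + Y
(20*g(1))*k = (20*(-2 + 1))*(⅐) = (20*(-1))*(⅐) = -20*⅐ = -20/7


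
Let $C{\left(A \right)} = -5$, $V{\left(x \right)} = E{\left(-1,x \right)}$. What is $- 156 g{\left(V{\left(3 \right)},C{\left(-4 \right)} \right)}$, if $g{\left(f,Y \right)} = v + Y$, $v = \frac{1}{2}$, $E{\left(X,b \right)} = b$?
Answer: $702$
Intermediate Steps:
$V{\left(x \right)} = x$
$v = \frac{1}{2} \approx 0.5$
$g{\left(f,Y \right)} = \frac{1}{2} + Y$
$- 156 g{\left(V{\left(3 \right)},C{\left(-4 \right)} \right)} = - 156 \left(\frac{1}{2} - 5\right) = \left(-156\right) \left(- \frac{9}{2}\right) = 702$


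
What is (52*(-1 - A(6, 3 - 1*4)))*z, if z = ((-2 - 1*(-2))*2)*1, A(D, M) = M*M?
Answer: 0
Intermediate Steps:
A(D, M) = M²
z = 0 (z = ((-2 + 2)*2)*1 = (0*2)*1 = 0*1 = 0)
(52*(-1 - A(6, 3 - 1*4)))*z = (52*(-1 - (3 - 1*4)²))*0 = (52*(-1 - (3 - 4)²))*0 = (52*(-1 - 1*(-1)²))*0 = (52*(-1 - 1*1))*0 = (52*(-1 - 1))*0 = (52*(-2))*0 = -104*0 = 0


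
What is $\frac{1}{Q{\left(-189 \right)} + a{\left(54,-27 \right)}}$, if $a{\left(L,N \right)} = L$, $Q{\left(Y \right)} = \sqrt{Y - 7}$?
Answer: $\frac{27}{1556} - \frac{7 i}{1556} \approx 0.017352 - 0.0044987 i$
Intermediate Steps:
$Q{\left(Y \right)} = \sqrt{-7 + Y}$
$\frac{1}{Q{\left(-189 \right)} + a{\left(54,-27 \right)}} = \frac{1}{\sqrt{-7 - 189} + 54} = \frac{1}{\sqrt{-196} + 54} = \frac{1}{14 i + 54} = \frac{1}{54 + 14 i} = \frac{54 - 14 i}{3112}$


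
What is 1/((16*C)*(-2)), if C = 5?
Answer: -1/160 ≈ -0.0062500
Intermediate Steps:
1/((16*C)*(-2)) = 1/((16*5)*(-2)) = 1/(80*(-2)) = 1/(-160) = -1/160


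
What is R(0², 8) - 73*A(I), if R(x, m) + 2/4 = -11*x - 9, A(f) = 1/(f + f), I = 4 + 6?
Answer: -263/20 ≈ -13.150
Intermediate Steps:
I = 10
A(f) = 1/(2*f)
R(x, m) = -19/2 - 11*x (R(x, m) = -½ + (-11*x - 9) = -½ + (-9 - 11*x) = -19/2 - 11*x)
R(0², 8) - 73*A(I) = (-19/2 - 11*0²) - 73/(2*10) = (-19/2 - 11*0) - 73/(2*10) = (-19/2 + 0) - 73*1/20 = -19/2 - 73/20 = -263/20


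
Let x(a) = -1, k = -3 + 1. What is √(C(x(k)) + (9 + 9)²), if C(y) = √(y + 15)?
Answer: √(324 + √14) ≈ 18.104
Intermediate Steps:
k = -2
C(y) = √(15 + y)
√(C(x(k)) + (9 + 9)²) = √(√(15 - 1) + (9 + 9)²) = √(√14 + 18²) = √(√14 + 324) = √(324 + √14)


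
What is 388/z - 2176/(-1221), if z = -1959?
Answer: 421004/265771 ≈ 1.5841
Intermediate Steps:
388/z - 2176/(-1221) = 388/(-1959) - 2176/(-1221) = 388*(-1/1959) - 2176*(-1/1221) = -388/1959 + 2176/1221 = 421004/265771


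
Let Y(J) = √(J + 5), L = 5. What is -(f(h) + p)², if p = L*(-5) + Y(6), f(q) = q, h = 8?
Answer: -300 + 34*√11 ≈ -187.23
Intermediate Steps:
Y(J) = √(5 + J)
p = -25 + √11 (p = 5*(-5) + √(5 + 6) = -25 + √11 ≈ -21.683)
-(f(h) + p)² = -(8 + (-25 + √11))² = -(-17 + √11)²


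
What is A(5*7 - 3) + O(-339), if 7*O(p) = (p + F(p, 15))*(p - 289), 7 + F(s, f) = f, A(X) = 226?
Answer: 209450/7 ≈ 29921.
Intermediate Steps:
F(s, f) = -7 + f
O(p) = (-289 + p)*(8 + p)/7 (O(p) = ((p + (-7 + 15))*(p - 289))/7 = ((p + 8)*(-289 + p))/7 = ((8 + p)*(-289 + p))/7 = ((-289 + p)*(8 + p))/7 = (-289 + p)*(8 + p)/7)
A(5*7 - 3) + O(-339) = 226 + (-2312/7 - 281/7*(-339) + (⅐)*(-339)²) = 226 + (-2312/7 + 95259/7 + (⅐)*114921) = 226 + (-2312/7 + 95259/7 + 114921/7) = 226 + 207868/7 = 209450/7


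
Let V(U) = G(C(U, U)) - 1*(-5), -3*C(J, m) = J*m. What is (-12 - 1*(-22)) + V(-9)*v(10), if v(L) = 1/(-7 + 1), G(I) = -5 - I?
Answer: 11/2 ≈ 5.5000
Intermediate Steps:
C(J, m) = -J*m/3
v(L) = -1/6 (v(L) = 1/(-6) = -1/6)
V(U) = U**2/3 (V(U) = (-5 - (-1)*U*U/3) - 1*(-5) = (-5 - (-1)*U**2/3) + 5 = (-5 + U**2/3) + 5 = U**2/3)
(-12 - 1*(-22)) + V(-9)*v(10) = (-12 - 1*(-22)) + ((1/3)*(-9)**2)*(-1/6) = (-12 + 22) + ((1/3)*81)*(-1/6) = 10 + 27*(-1/6) = 10 - 9/2 = 11/2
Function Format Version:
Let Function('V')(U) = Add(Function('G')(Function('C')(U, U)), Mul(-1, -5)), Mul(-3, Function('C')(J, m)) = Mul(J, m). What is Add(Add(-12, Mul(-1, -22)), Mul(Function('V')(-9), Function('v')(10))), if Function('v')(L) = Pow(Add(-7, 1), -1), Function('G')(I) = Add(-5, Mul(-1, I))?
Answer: Rational(11, 2) ≈ 5.5000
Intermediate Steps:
Function('C')(J, m) = Mul(Rational(-1, 3), J, m) (Function('C')(J, m) = Mul(Rational(-1, 3), Mul(J, m)) = Mul(Rational(-1, 3), J, m))
Function('v')(L) = Rational(-1, 6) (Function('v')(L) = Pow(-6, -1) = Rational(-1, 6))
Function('V')(U) = Mul(Rational(1, 3), Pow(U, 2)) (Function('V')(U) = Add(Add(-5, Mul(-1, Mul(Rational(-1, 3), U, U))), Mul(-1, -5)) = Add(Add(-5, Mul(-1, Mul(Rational(-1, 3), Pow(U, 2)))), 5) = Add(Add(-5, Mul(Rational(1, 3), Pow(U, 2))), 5) = Mul(Rational(1, 3), Pow(U, 2)))
Add(Add(-12, Mul(-1, -22)), Mul(Function('V')(-9), Function('v')(10))) = Add(Add(-12, Mul(-1, -22)), Mul(Mul(Rational(1, 3), Pow(-9, 2)), Rational(-1, 6))) = Add(Add(-12, 22), Mul(Mul(Rational(1, 3), 81), Rational(-1, 6))) = Add(10, Mul(27, Rational(-1, 6))) = Add(10, Rational(-9, 2)) = Rational(11, 2)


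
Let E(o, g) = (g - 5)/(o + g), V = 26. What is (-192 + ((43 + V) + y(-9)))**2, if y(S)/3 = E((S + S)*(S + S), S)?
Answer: 3411409/225 ≈ 15162.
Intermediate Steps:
E(o, g) = (-5 + g)/(g + o)
y(S) = 3*(-5 + S)/(S + 4*S**2) (y(S) = 3*((-5 + S)/(S + (S + S)*(S + S))) = 3*((-5 + S)/(S + (2*S)*(2*S))) = 3*((-5 + S)/(S + 4*S**2)) = 3*(-5 + S)/(S + 4*S**2))
(-192 + ((43 + V) + y(-9)))**2 = (-192 + ((43 + 26) + 3*(-5 - 9)/(-9*(1 + 4*(-9)))))**2 = (-192 + (69 + 3*(-1/9)*(-14)/(1 - 36)))**2 = (-192 + (69 + 3*(-1/9)*(-14)/(-35)))**2 = (-192 + (69 + 3*(-1/9)*(-1/35)*(-14)))**2 = (-192 + (69 - 2/15))**2 = (-192 + 1033/15)**2 = (-1847/15)**2 = 3411409/225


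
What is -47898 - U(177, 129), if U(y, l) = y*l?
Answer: -70731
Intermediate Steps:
U(y, l) = l*y
-47898 - U(177, 129) = -47898 - 129*177 = -47898 - 1*22833 = -47898 - 22833 = -70731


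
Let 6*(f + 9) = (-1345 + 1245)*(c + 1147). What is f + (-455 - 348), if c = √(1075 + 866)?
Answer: -59786/3 - 50*√1941/3 ≈ -20663.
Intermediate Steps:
c = √1941 ≈ 44.057
f = -57377/3 - 50*√1941/3 (f = -9 + ((-1345 + 1245)*(√1941 + 1147))/6 = -9 + (-100*(1147 + √1941))/6 = -9 + (-114700 - 100*√1941)/6 = -9 + (-57350/3 - 50*√1941/3) = -57377/3 - 50*√1941/3 ≈ -19860.)
f + (-455 - 348) = (-57377/3 - 50*√1941/3) + (-455 - 348) = (-57377/3 - 50*√1941/3) - 803 = -59786/3 - 50*√1941/3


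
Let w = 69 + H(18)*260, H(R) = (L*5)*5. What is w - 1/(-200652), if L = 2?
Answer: 2622320989/200652 ≈ 13069.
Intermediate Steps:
H(R) = 50 (H(R) = (2*5)*5 = 10*5 = 50)
w = 13069 (w = 69 + 50*260 = 69 + 13000 = 13069)
w - 1/(-200652) = 13069 - 1/(-200652) = 13069 - 1*(-1/200652) = 13069 + 1/200652 = 2622320989/200652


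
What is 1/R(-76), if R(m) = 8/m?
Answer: -19/2 ≈ -9.5000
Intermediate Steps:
1/R(-76) = 1/(8/(-76)) = 1/(8*(-1/76)) = 1/(-2/19) = -19/2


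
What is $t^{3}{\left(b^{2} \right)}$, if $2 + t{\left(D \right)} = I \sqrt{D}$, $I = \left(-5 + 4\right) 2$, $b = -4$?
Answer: $-1000$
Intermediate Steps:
$I = -2$ ($I = \left(-1\right) 2 = -2$)
$t{\left(D \right)} = -2 - 2 \sqrt{D}$
$t^{3}{\left(b^{2} \right)} = \left(-2 - 2 \sqrt{\left(-4\right)^{2}}\right)^{3} = \left(-2 - 2 \sqrt{16}\right)^{3} = \left(-2 - 8\right)^{3} = \left(-10\right)^{3} = -1000$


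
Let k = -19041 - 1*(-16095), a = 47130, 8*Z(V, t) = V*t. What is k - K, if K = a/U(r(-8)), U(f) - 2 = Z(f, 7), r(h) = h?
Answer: 6480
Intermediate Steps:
Z(V, t) = V*t/8 (Z(V, t) = (V*t)/8 = V*t/8)
k = -2946 (k = -19041 + 16095 = -2946)
U(f) = 2 + 7*f/8 (U(f) = 2 + (⅛)*f*7 = 2 + 7*f/8)
K = -9426 (K = 47130/(2 + (7/8)*(-8)) = 47130/(2 - 7) = 47130/(-5) = 47130*(-⅕) = -9426)
k - K = -2946 - 1*(-9426) = -2946 + 9426 = 6480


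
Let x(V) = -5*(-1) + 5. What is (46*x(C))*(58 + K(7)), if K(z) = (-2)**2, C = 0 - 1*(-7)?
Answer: 28520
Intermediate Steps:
C = 7 (C = 0 + 7 = 7)
x(V) = 10 (x(V) = 5 + 5 = 10)
K(z) = 4
(46*x(C))*(58 + K(7)) = (46*10)*(58 + 4) = 460*62 = 28520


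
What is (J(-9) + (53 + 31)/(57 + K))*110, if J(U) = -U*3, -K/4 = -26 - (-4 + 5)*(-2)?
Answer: 154550/51 ≈ 3030.4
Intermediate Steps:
K = 96 (K = -4*(-26 - (-4 + 5)*(-2)) = -4*(-26 - (-2)) = -4*(-26 - 1*(-2)) = -4*(-26 + 2) = -4*(-24) = 96)
J(U) = -3*U
(J(-9) + (53 + 31)/(57 + K))*110 = (-3*(-9) + (53 + 31)/(57 + 96))*110 = (27 + 84/153)*110 = (27 + 84*(1/153))*110 = (27 + 28/51)*110 = (1405/51)*110 = 154550/51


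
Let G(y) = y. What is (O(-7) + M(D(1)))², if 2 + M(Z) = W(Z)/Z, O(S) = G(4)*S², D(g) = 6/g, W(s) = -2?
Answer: 337561/9 ≈ 37507.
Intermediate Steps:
O(S) = 4*S²
M(Z) = -2 - 2/Z
(O(-7) + M(D(1)))² = (4*(-7)² + (-2 - 2/(6/1)))² = (4*49 + (-2 - 2/(6*1)))² = (196 + (-2 - 2/6))² = (196 + (-2 - 2*⅙))² = (196 + (-2 - ⅓))² = (196 - 7/3)² = (581/3)² = 337561/9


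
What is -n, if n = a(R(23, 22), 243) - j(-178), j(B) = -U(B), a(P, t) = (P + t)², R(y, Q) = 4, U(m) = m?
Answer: -60831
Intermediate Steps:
j(B) = -B
n = 60831 (n = (4 + 243)² - (-1)*(-178) = 247² - 1*178 = 61009 - 178 = 60831)
-n = -1*60831 = -60831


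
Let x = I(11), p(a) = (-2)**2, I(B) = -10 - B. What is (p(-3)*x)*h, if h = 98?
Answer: -8232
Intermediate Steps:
p(a) = 4
x = -21 (x = -10 - 1*11 = -10 - 11 = -21)
(p(-3)*x)*h = (4*(-21))*98 = -84*98 = -8232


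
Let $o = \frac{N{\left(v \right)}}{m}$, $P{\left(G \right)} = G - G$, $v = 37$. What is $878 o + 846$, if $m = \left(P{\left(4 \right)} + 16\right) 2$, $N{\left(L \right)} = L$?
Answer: $\frac{29779}{16} \approx 1861.2$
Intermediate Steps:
$P{\left(G \right)} = 0$
$m = 32$ ($m = \left(0 + 16\right) 2 = 16 \cdot 2 = 32$)
$o = \frac{37}{32} \approx 1.1563$
$878 o + 846 = 878 \cdot \frac{37}{32} + 846 = \frac{16243}{16} + 846 = \frac{29779}{16}$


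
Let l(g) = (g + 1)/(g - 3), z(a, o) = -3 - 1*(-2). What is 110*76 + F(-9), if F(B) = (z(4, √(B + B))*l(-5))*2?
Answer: 8359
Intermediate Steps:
z(a, o) = -1 (z(a, o) = -3 + 2 = -1)
l(g) = (1 + g)/(-3 + g)
F(B) = -1 (F(B) = -(1 - 5)/(-3 - 5)*2 = -(-4)/(-8)*2 = -(-1)*(-4)/8*2 = -1*½*2 = -½*2 = -1)
110*76 + F(-9) = 110*76 - 1 = 8360 - 1 = 8359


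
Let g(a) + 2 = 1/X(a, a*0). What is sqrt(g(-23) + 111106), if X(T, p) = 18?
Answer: sqrt(3999746)/6 ≈ 333.32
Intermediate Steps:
g(a) = -35/18 (g(a) = -2 + 1/18 = -35/18)
sqrt(g(-23) + 111106) = sqrt(-35/18 + 111106) = sqrt(1999873/18) = sqrt(3999746)/6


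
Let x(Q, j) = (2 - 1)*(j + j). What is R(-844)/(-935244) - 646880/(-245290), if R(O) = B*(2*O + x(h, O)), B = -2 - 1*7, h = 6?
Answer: 1659827076/637238891 ≈ 2.6047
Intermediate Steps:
x(Q, j) = 2*j (x(Q, j) = 1*(2*j) = 2*j)
B = -9 (B = -2 - 7 = -9)
R(O) = -36*O (R(O) = -9*(2*O + 2*O) = -36*O)
R(-844)/(-935244) - 646880/(-245290) = -36*(-844)/(-935244) - 646880/(-245290) = 30384*(-1/935244) - 646880*(-1/245290) = -844/25979 + 64688/24529 = 1659827076/637238891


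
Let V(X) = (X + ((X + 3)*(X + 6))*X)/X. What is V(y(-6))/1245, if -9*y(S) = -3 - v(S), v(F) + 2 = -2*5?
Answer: 11/1245 ≈ 0.0088353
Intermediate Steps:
v(F) = -12 (v(F) = -2 - 2*5 = -2 - 10 = -12)
y(S) = -1 (y(S) = -(-3 - 1*(-12))/9 = -(-3 + 12)/9 = -⅑*9 = -1)
V(X) = (X + X*(3 + X)*(6 + X))/X (V(X) = (X + ((3 + X)*(6 + X))*X)/X = (X + X*(3 + X)*(6 + X))/X)
V(y(-6))/1245 = (19 + (-1)² + 9*(-1))/1245 = (19 + 1 - 9)*(1/1245) = 11*(1/1245) = 11/1245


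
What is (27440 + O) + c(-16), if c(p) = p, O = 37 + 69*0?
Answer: 27461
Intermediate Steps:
O = 37 (O = 37 + 0 = 37)
(27440 + O) + c(-16) = (27440 + 37) - 16 = 27477 - 16 = 27461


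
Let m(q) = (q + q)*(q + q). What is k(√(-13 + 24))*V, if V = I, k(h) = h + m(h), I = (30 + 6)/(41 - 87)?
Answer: -792/23 - 18*√11/23 ≈ -37.030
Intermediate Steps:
m(q) = 4*q² (m(q) = (2*q)*(2*q) = 4*q²)
I = -18/23 (I = 36/(-46) = 36*(-1/46) = -18/23 ≈ -0.78261)
k(h) = h + 4*h²
V = -18/23 ≈ -0.78261
k(√(-13 + 24))*V = (√(-13 + 24)*(1 + 4*√(-13 + 24)))*(-18/23) = (√11*(1 + 4*√11))*(-18/23) = -18*√11*(1 + 4*√11)/23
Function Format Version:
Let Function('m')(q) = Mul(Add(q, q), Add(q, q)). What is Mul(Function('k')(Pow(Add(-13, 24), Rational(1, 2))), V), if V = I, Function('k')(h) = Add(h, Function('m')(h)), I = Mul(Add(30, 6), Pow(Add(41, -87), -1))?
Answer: Add(Rational(-792, 23), Mul(Rational(-18, 23), Pow(11, Rational(1, 2)))) ≈ -37.030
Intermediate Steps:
Function('m')(q) = Mul(4, Pow(q, 2)) (Function('m')(q) = Mul(Mul(2, q), Mul(2, q)) = Mul(4, Pow(q, 2)))
I = Rational(-18, 23) (I = Mul(36, Pow(-46, -1)) = Mul(36, Rational(-1, 46)) = Rational(-18, 23) ≈ -0.78261)
Function('k')(h) = Add(h, Mul(4, Pow(h, 2)))
V = Rational(-18, 23) ≈ -0.78261
Mul(Function('k')(Pow(Add(-13, 24), Rational(1, 2))), V) = Mul(Mul(Pow(Add(-13, 24), Rational(1, 2)), Add(1, Mul(4, Pow(Add(-13, 24), Rational(1, 2))))), Rational(-18, 23)) = Mul(Mul(Pow(11, Rational(1, 2)), Add(1, Mul(4, Pow(11, Rational(1, 2))))), Rational(-18, 23)) = Mul(Rational(-18, 23), Pow(11, Rational(1, 2)), Add(1, Mul(4, Pow(11, Rational(1, 2)))))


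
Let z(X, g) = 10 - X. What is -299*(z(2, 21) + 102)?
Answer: -32890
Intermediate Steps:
-299*(z(2, 21) + 102) = -299*((10 - 1*2) + 102) = -299*((10 - 2) + 102) = -299*(8 + 102) = -299*110 = -32890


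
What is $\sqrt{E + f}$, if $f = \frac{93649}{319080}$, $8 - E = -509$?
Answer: $\frac{\sqrt{13166677377930}}{159540} \approx 22.744$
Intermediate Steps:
$E = 517$ ($E = 8 - -509 = 8 + 509 = 517$)
$f = \frac{93649}{319080}$ ($f = 93649 \cdot \frac{1}{319080} = \frac{93649}{319080} \approx 0.2935$)
$\sqrt{E + f} = \sqrt{517 + \frac{93649}{319080}} = \sqrt{\frac{165058009}{319080}} = \frac{\sqrt{13166677377930}}{159540}$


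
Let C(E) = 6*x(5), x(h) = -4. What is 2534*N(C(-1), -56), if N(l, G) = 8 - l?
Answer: 81088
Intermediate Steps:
C(E) = -24 (C(E) = 6*(-4) = -24)
2534*N(C(-1), -56) = 2534*(8 - 1*(-24)) = 2534*(8 + 24) = 2534*32 = 81088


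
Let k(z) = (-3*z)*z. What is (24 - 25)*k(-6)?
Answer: 108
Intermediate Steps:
k(z) = -3*z²
(24 - 25)*k(-6) = (24 - 25)*(-3*(-6)²) = -(-3)*36 = -1*(-108) = 108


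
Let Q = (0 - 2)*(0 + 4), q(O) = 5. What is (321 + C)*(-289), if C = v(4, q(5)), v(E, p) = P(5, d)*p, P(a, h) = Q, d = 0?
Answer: -81209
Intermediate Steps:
Q = -8 (Q = -2*4 = -8)
P(a, h) = -8
v(E, p) = -8*p
C = -40 (C = -8*5 = -40)
(321 + C)*(-289) = (321 - 40)*(-289) = 281*(-289) = -81209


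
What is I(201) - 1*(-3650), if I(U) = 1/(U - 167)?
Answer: 124101/34 ≈ 3650.0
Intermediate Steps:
I(U) = 1/(-167 + U)
I(201) - 1*(-3650) = 1/(-167 + 201) - 1*(-3650) = 1/34 + 3650 = 124101/34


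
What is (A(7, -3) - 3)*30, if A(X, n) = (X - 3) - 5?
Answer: -120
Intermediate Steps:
A(X, n) = -8 + X (A(X, n) = (-3 + X) - 5 = -8 + X)
(A(7, -3) - 3)*30 = ((-8 + 7) - 3)*30 = (-1 - 3)*30 = -4*30 = -120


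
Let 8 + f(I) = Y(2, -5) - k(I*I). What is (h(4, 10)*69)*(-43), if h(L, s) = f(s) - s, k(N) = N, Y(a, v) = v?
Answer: 364941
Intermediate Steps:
f(I) = -13 - I² (f(I) = -8 + (-5 - I*I) = -8 + (-5 - I²) = -13 - I²)
h(L, s) = -13 - s - s² (h(L, s) = (-13 - s²) - s = -13 - s - s²)
(h(4, 10)*69)*(-43) = ((-13 - 1*10 - 1*10²)*69)*(-43) = ((-13 - 10 - 1*100)*69)*(-43) = ((-13 - 10 - 100)*69)*(-43) = -123*69*(-43) = -8487*(-43) = 364941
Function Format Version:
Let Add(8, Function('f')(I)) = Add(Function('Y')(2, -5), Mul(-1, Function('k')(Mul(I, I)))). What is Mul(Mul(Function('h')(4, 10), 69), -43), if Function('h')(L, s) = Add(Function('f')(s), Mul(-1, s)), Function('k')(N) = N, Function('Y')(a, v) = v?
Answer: 364941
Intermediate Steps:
Function('f')(I) = Add(-13, Mul(-1, Pow(I, 2))) (Function('f')(I) = Add(-8, Add(-5, Mul(-1, Mul(I, I)))) = Add(-8, Add(-5, Mul(-1, Pow(I, 2)))) = Add(-13, Mul(-1, Pow(I, 2))))
Function('h')(L, s) = Add(-13, Mul(-1, s), Mul(-1, Pow(s, 2))) (Function('h')(L, s) = Add(Add(-13, Mul(-1, Pow(s, 2))), Mul(-1, s)) = Add(-13, Mul(-1, s), Mul(-1, Pow(s, 2))))
Mul(Mul(Function('h')(4, 10), 69), -43) = Mul(Mul(Add(-13, Mul(-1, 10), Mul(-1, Pow(10, 2))), 69), -43) = Mul(Mul(Add(-13, -10, Mul(-1, 100)), 69), -43) = Mul(Mul(Add(-13, -10, -100), 69), -43) = Mul(Mul(-123, 69), -43) = Mul(-8487, -43) = 364941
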